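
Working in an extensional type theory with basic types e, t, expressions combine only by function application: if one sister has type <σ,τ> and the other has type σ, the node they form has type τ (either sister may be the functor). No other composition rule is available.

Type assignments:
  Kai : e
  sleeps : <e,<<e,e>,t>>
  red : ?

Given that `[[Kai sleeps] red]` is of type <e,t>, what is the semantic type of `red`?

[[Kai sleeps] red] must have type <e,t>. The sister [Kai sleeps] has type <<e,e>,t>; that is not a function onto <e,t>, so red must be the functor, of type <<<e,e>,t>,<e,t>>.

<<<e,e>,t>,<e,t>>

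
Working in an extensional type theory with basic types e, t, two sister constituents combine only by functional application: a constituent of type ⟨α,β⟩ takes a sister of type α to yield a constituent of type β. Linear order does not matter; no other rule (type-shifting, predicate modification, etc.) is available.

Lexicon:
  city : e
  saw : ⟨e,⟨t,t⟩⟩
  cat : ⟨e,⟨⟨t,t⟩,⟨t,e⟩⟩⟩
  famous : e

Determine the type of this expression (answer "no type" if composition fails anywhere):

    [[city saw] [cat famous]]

[city saw]: functor saw : ⟨e,⟨t,t⟩⟩, argument city : e; result ⟨t,t⟩.
[cat famous]: functor cat : ⟨e,⟨⟨t,t⟩,⟨t,e⟩⟩⟩, argument famous : e; result ⟨⟨t,t⟩,⟨t,e⟩⟩.
[[city saw] [cat famous]]: functor [cat famous] : ⟨⟨t,t⟩,⟨t,e⟩⟩, argument [city saw] : ⟨t,t⟩; result ⟨t,e⟩.

⟨t,e⟩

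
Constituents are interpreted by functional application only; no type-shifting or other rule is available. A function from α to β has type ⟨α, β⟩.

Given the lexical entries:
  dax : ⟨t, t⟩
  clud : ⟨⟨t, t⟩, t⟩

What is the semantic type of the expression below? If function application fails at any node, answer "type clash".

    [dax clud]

t

[dax clud]: clud is ⟨⟨t, t⟩, t⟩, dax is ⟨t, t⟩; result t.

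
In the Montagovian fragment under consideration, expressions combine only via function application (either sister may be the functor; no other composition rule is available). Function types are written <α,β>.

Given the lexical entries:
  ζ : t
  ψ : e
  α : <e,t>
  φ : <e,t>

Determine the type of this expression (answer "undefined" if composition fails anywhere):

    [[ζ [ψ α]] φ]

undefined

At [ψ α], α : <e,t> takes ψ : e, giving t.
[ζ [ψ α]]: t with t — neither is a function whose domain matches the other; composition fails here.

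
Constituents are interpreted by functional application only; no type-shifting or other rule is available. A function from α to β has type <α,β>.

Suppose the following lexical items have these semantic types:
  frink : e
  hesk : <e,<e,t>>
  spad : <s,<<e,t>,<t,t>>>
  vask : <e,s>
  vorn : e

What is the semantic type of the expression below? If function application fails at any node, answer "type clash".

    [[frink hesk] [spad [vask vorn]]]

[frink hesk]: functor hesk : <e,<e,t>>, argument frink : e; result <e,t>.
[vask vorn]: functor vask : <e,s>, argument vorn : e; result s.
[spad [vask vorn]]: functor spad : <s,<<e,t>,<t,t>>>, argument [vask vorn] : s; result <<e,t>,<t,t>>.
[[frink hesk] [spad [vask vorn]]]: functor [spad [vask vorn]] : <<e,t>,<t,t>>, argument [frink hesk] : <e,t>; result <t,t>.

<t,t>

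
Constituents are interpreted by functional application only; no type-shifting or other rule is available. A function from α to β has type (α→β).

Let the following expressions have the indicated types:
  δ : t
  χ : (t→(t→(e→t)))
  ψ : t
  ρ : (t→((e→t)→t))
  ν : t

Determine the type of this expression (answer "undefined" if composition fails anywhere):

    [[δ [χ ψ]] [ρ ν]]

[χ ψ]: functor χ : (t→(t→(e→t))), argument ψ : t; result (t→(e→t)).
[δ [χ ψ]]: functor [χ ψ] : (t→(e→t)), argument δ : t; result (e→t).
[ρ ν]: functor ρ : (t→((e→t)→t)), argument ν : t; result ((e→t)→t).
[[δ [χ ψ]] [ρ ν]]: functor [ρ ν] : ((e→t)→t), argument [δ [χ ψ]] : (e→t); result t.

t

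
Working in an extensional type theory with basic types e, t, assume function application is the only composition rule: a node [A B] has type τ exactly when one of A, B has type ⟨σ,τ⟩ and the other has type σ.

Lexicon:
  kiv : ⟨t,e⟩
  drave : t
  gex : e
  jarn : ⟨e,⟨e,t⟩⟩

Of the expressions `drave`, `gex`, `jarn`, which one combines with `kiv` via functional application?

drave — combines: kiv : ⟨t,e⟩ takes drave : t as argument, giving e.
gex : e — does not combine with kiv.
jarn : ⟨e,⟨e,t⟩⟩ — does not combine with kiv.

drave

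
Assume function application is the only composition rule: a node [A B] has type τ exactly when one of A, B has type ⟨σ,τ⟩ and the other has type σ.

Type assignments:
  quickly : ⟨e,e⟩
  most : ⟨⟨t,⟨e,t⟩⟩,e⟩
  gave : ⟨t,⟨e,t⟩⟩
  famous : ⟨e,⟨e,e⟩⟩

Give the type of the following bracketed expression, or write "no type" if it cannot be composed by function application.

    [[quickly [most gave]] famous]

⟨e,e⟩

[most gave] — most of type ⟨⟨t,⟨e,t⟩⟩,e⟩ combines with gave of type ⟨t,⟨e,t⟩⟩: type e.
[quickly [most gave]] — quickly of type ⟨e,e⟩ combines with [most gave] of type e: type e.
[[quickly [most gave]] famous] — famous of type ⟨e,⟨e,e⟩⟩ combines with [quickly [most gave]] of type e: type ⟨e,e⟩.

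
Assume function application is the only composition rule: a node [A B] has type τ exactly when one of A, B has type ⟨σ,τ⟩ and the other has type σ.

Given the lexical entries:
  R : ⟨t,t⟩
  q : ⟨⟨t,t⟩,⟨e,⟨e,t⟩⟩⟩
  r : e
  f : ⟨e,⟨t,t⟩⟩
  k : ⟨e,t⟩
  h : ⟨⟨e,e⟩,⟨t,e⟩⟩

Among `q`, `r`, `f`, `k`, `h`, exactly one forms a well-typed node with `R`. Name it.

q

q — combines: q : ⟨⟨t,t⟩,⟨e,⟨e,t⟩⟩⟩ takes R : ⟨t,t⟩ as argument, giving ⟨e,⟨e,t⟩⟩.
r : e — does not combine with R.
f : ⟨e,⟨t,t⟩⟩ — does not combine with R.
k : ⟨e,t⟩ — does not combine with R.
h : ⟨⟨e,e⟩,⟨t,e⟩⟩ — does not combine with R.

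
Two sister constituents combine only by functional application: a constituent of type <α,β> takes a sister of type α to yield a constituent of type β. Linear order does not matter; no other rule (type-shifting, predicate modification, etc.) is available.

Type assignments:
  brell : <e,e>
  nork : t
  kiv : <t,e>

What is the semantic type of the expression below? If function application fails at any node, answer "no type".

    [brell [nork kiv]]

e

[nork kiv]: functor kiv : <t,e>, argument nork : t; result e.
[brell [nork kiv]]: functor brell : <e,e>, argument [nork kiv] : e; result e.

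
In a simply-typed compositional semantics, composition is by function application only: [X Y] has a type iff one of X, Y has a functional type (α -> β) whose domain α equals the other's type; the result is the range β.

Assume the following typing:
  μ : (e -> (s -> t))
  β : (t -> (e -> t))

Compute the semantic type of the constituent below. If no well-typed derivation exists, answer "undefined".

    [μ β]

At [μ β]: neither (e -> (s -> t)) nor (t -> (e -> t)) can take the other as argument; the node is ill-typed.

undefined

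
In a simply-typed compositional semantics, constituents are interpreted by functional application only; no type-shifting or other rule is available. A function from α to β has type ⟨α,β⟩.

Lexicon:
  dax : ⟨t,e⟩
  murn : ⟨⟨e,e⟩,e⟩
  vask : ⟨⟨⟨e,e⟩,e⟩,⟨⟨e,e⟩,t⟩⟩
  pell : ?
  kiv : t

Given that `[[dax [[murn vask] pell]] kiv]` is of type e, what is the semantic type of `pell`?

For [[dax [[murn vask] pell]] kiv] to have type e with kiv of type t, [dax [[murn vask] pell]] must be the function: [dax [[murn vask] pell]] : ⟨t,e⟩.
For [dax [[murn vask] pell]] to have type ⟨t,e⟩ with dax of type ⟨t,e⟩, [[murn vask] pell] must be the function: [[murn vask] pell] : ⟨⟨t,e⟩,⟨t,e⟩⟩.
For [[murn vask] pell] to have type ⟨⟨t,e⟩,⟨t,e⟩⟩ with [murn vask] of type ⟨⟨e,e⟩,t⟩, pell must be the function: pell : ⟨⟨⟨e,e⟩,t⟩,⟨⟨t,e⟩,⟨t,e⟩⟩⟩.

⟨⟨⟨e,e⟩,t⟩,⟨⟨t,e⟩,⟨t,e⟩⟩⟩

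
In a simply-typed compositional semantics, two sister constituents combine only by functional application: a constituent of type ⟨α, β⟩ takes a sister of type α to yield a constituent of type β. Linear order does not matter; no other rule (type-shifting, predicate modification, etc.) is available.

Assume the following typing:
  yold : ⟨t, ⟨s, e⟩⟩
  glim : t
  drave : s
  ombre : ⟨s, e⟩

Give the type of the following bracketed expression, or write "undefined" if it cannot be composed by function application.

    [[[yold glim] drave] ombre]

undefined

[yold glim]: ⟨t, ⟨s, e⟩⟩ applied to t yields ⟨s, e⟩.
[[yold glim] drave]: ⟨s, e⟩ applied to s yields e.
[[[yold glim] drave] ombre]: e with ⟨s, e⟩ — neither is a function whose domain matches the other; composition fails here.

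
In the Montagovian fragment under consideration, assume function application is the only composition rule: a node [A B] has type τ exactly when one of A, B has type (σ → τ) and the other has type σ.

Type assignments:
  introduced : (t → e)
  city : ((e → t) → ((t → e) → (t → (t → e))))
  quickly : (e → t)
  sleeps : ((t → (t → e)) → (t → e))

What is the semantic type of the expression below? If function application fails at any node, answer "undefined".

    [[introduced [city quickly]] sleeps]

(t → e)

[city quickly]: ((e → t) → ((t → e) → (t → (t → e)))) applied to (e → t) yields ((t → e) → (t → (t → e))).
[introduced [city quickly]]: ((t → e) → (t → (t → e))) applied to (t → e) yields (t → (t → e)).
[[introduced [city quickly]] sleeps]: ((t → (t → e)) → (t → e)) applied to (t → (t → e)) yields (t → e).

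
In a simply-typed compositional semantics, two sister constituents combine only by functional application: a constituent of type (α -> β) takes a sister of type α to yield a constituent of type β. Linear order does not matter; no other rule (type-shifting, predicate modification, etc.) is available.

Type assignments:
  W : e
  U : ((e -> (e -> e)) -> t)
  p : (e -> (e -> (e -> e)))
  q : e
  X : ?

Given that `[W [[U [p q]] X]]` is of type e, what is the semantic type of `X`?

(t -> (e -> e))

[W [[U [p q]] X]] is required to be e. W : e cannot yield e as functor, so [[U [p q]] X] : (e -> e).
[[U [p q]] X] is required to be (e -> e). [U [p q]] : t cannot yield (e -> e) as functor, so X : (t -> (e -> e)).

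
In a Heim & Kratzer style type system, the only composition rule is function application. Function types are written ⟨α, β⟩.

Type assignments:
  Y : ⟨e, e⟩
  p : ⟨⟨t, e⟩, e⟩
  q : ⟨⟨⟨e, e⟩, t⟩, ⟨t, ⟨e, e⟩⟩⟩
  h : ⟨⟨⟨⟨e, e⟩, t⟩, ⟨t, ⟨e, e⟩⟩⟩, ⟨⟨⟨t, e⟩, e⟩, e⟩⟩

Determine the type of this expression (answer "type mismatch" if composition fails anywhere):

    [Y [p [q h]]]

[q h]: functor h : ⟨⟨⟨⟨e, e⟩, t⟩, ⟨t, ⟨e, e⟩⟩⟩, ⟨⟨⟨t, e⟩, e⟩, e⟩⟩, argument q : ⟨⟨⟨e, e⟩, t⟩, ⟨t, ⟨e, e⟩⟩⟩; result ⟨⟨⟨t, e⟩, e⟩, e⟩.
[p [q h]]: functor [q h] : ⟨⟨⟨t, e⟩, e⟩, e⟩, argument p : ⟨⟨t, e⟩, e⟩; result e.
[Y [p [q h]]]: functor Y : ⟨e, e⟩, argument [p [q h]] : e; result e.

e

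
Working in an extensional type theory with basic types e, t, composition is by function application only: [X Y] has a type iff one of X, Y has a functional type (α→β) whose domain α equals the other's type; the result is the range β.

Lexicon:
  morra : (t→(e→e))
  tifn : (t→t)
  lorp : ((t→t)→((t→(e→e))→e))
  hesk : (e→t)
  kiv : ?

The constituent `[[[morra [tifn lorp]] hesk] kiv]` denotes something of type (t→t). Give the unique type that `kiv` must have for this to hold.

(t→(t→t))

[[[morra [tifn lorp]] hesk] kiv] is required to be (t→t). [[morra [tifn lorp]] hesk] : t cannot yield (t→t) as functor, so kiv : (t→(t→t)).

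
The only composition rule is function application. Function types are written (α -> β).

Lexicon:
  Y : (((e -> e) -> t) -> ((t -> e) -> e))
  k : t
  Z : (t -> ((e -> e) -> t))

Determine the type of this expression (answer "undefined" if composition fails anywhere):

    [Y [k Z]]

[k Z] — Z of type (t -> ((e -> e) -> t)) combines with k of type t: type ((e -> e) -> t).
[Y [k Z]] — Y of type (((e -> e) -> t) -> ((t -> e) -> e)) combines with [k Z] of type ((e -> e) -> t): type ((t -> e) -> e).

((t -> e) -> e)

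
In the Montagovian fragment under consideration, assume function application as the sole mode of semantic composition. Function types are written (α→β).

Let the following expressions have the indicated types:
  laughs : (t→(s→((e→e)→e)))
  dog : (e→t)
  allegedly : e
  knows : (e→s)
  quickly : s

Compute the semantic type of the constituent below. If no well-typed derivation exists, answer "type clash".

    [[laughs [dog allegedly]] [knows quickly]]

[dog allegedly]: (e→t) applied to e yields t.
[laughs [dog allegedly]]: (t→(s→((e→e)→e))) applied to t yields (s→((e→e)→e)).
At [knows quickly]: neither (e→s) nor s can take the other as argument; the node is ill-typed.

type clash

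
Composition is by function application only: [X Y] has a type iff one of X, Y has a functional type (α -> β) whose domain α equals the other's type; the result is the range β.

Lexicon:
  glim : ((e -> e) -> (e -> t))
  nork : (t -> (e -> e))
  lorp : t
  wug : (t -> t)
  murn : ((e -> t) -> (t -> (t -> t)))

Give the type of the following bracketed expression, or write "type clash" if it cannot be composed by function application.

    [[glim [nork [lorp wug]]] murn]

[lorp wug] — wug of type (t -> t) combines with lorp of type t: type t.
[nork [lorp wug]] — nork of type (t -> (e -> e)) combines with [lorp wug] of type t: type (e -> e).
[glim [nork [lorp wug]]] — glim of type ((e -> e) -> (e -> t)) combines with [nork [lorp wug]] of type (e -> e): type (e -> t).
[[glim [nork [lorp wug]]] murn] — murn of type ((e -> t) -> (t -> (t -> t))) combines with [glim [nork [lorp wug]]] of type (e -> t): type (t -> (t -> t)).

(t -> (t -> t))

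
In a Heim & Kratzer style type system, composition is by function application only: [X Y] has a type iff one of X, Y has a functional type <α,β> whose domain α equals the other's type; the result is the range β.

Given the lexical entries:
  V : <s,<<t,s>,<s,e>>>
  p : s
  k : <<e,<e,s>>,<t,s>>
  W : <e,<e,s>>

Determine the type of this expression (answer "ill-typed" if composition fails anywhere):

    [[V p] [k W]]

[V p]: functor V : <s,<<t,s>,<s,e>>>, argument p : s; result <<t,s>,<s,e>>.
[k W]: functor k : <<e,<e,s>>,<t,s>>, argument W : <e,<e,s>>; result <t,s>.
[[V p] [k W]]: functor [V p] : <<t,s>,<s,e>>, argument [k W] : <t,s>; result <s,e>.

<s,e>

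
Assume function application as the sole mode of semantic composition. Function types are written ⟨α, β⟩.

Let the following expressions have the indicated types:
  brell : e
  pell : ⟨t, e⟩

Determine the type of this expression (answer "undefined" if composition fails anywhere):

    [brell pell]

At [brell pell]: neither e nor ⟨t, e⟩ can take the other as argument; the node is ill-typed.

undefined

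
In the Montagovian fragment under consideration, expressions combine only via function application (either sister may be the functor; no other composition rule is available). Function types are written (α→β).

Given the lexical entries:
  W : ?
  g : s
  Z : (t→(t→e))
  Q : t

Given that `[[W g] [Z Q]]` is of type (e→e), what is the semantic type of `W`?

For [[W g] [Z Q]] to have type (e→e) with [Z Q] of type (t→e), [W g] must be the function: [W g] : ((t→e)→(e→e)).
For [W g] to have type ((t→e)→(e→e)) with g of type s, W must be the function: W : (s→((t→e)→(e→e))).

(s→((t→e)→(e→e)))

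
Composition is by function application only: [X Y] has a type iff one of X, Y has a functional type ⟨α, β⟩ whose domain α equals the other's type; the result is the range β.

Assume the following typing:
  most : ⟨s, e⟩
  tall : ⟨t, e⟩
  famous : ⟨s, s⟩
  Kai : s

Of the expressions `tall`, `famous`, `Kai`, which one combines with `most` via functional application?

Kai

tall : ⟨t, e⟩ — no; most wants s, and tall wants t.
famous : ⟨s, s⟩ — no; most wants s, and famous wants s.
Kai — combines: most : ⟨s, e⟩ takes Kai : s as argument, giving e.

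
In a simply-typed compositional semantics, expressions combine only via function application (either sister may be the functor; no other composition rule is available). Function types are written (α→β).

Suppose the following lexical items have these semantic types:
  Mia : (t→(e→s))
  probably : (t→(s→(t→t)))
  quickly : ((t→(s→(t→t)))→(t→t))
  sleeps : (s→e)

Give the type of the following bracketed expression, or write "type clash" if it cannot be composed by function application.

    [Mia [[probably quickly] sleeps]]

[probably quickly]: functor quickly : ((t→(s→(t→t)))→(t→t)), argument probably : (t→(s→(t→t))); result (t→t).
[[probably quickly] sleeps]: (t→t) and (s→e) cannot combine by function application — type clash.

type clash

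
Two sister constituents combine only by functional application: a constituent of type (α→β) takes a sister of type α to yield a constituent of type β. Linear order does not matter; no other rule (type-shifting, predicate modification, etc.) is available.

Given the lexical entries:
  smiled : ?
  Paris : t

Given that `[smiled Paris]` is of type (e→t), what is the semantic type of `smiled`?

(t→(e→t))

At [smiled Paris] (required: (e→t)): Paris is t, which is not a function with range (e→t); hence smiled is the functor — type (t→(e→t)).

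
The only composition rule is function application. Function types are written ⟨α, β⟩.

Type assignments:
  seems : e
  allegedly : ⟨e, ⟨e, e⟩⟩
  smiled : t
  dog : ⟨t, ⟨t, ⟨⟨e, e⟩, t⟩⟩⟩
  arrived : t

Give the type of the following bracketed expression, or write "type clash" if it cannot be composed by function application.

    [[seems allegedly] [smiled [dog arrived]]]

t

[seems allegedly]: functor allegedly : ⟨e, ⟨e, e⟩⟩, argument seems : e; result ⟨e, e⟩.
[dog arrived]: functor dog : ⟨t, ⟨t, ⟨⟨e, e⟩, t⟩⟩⟩, argument arrived : t; result ⟨t, ⟨⟨e, e⟩, t⟩⟩.
[smiled [dog arrived]]: functor [dog arrived] : ⟨t, ⟨⟨e, e⟩, t⟩⟩, argument smiled : t; result ⟨⟨e, e⟩, t⟩.
[[seems allegedly] [smiled [dog arrived]]]: functor [smiled [dog arrived]] : ⟨⟨e, e⟩, t⟩, argument [seems allegedly] : ⟨e, e⟩; result t.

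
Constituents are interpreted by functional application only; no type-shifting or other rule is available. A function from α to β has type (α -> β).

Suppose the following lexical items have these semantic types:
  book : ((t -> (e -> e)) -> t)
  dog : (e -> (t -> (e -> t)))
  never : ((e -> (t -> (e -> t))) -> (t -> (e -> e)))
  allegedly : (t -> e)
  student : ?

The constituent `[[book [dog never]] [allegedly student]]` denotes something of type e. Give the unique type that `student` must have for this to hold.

[[book [dog never]] [allegedly student]] must have type e. The sister [book [dog never]] has type t; that is not a function onto e, so [allegedly student] must be the functor, of type (t -> e).
[allegedly student] must have type (t -> e). The sister allegedly has type (t -> e); that is not a function onto (t -> e), so student must be the functor, of type ((t -> e) -> (t -> e)).

((t -> e) -> (t -> e))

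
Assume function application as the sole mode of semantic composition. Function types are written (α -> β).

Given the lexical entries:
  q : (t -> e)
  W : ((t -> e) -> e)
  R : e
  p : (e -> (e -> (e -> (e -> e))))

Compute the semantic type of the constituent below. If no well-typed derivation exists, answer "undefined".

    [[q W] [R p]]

(e -> (e -> e))

At [q W], W : ((t -> e) -> e) takes q : (t -> e), giving e.
At [R p], p : (e -> (e -> (e -> (e -> e)))) takes R : e, giving (e -> (e -> (e -> e))).
At [[q W] [R p]], [R p] : (e -> (e -> (e -> e))) takes [q W] : e, giving (e -> (e -> e)).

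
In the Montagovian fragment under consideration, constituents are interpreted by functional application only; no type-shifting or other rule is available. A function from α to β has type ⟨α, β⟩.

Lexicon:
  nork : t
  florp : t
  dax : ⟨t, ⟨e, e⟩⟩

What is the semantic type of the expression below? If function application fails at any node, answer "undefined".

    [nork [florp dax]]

undefined

[florp dax]: functor dax : ⟨t, ⟨e, e⟩⟩, argument florp : t; result ⟨e, e⟩.
[nork [florp dax]]: t and ⟨e, e⟩ cannot combine by function application — type clash.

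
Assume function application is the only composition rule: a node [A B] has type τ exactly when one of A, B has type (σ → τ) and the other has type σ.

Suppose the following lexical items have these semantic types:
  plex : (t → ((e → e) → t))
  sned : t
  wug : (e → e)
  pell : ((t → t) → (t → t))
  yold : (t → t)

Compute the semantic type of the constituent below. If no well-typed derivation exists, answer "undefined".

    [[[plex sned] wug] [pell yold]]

[plex sned]: plex is (t → ((e → e) → t)), sned is t; result ((e → e) → t).
[[plex sned] wug]: [plex sned] is ((e → e) → t), wug is (e → e); result t.
[pell yold]: pell is ((t → t) → (t → t)), yold is (t → t); result (t → t).
[[[plex sned] wug] [pell yold]]: [pell yold] is (t → t), [[plex sned] wug] is t; result t.

t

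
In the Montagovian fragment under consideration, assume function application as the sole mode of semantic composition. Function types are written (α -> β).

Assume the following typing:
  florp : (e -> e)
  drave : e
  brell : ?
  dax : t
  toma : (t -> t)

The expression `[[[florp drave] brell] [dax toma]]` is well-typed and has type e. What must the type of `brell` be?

[[[florp drave] brell] [dax toma]] is required to be e. [dax toma] : t cannot yield e as functor, so [[florp drave] brell] : (t -> e).
[[florp drave] brell] is required to be (t -> e). [florp drave] : e cannot yield (t -> e) as functor, so brell : (e -> (t -> e)).

(e -> (t -> e))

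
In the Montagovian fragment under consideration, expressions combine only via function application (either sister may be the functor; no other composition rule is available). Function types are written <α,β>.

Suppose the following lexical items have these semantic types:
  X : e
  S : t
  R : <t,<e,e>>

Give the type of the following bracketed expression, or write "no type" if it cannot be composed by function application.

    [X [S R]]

e

[S R] — R of type <t,<e,e>> combines with S of type t: type <e,e>.
[X [S R]] — [S R] of type <e,e> combines with X of type e: type e.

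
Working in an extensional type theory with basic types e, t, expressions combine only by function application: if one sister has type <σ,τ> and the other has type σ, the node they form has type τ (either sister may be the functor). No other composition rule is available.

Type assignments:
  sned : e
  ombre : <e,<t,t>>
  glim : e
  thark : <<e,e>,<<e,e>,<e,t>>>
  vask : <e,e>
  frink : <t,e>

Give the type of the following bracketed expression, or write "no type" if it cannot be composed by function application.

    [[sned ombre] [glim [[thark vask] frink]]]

[sned ombre]: functor ombre : <e,<t,t>>, argument sned : e; result <t,t>.
[thark vask]: functor thark : <<e,e>,<<e,e>,<e,t>>>, argument vask : <e,e>; result <<e,e>,<e,t>>.
[[thark vask] frink]: <<e,e>,<e,t>> and <t,e> cannot combine by function application — type clash.

no type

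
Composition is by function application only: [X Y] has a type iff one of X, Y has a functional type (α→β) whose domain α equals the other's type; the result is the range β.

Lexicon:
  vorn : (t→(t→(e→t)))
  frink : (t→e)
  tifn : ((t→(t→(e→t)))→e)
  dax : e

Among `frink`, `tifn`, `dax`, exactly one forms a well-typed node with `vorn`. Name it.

tifn

frink : (t→e) — does not combine with vorn.
tifn — combines: tifn : ((t→(t→(e→t)))→e) takes vorn : (t→(t→(e→t))) as argument, giving e.
dax : e — does not combine with vorn.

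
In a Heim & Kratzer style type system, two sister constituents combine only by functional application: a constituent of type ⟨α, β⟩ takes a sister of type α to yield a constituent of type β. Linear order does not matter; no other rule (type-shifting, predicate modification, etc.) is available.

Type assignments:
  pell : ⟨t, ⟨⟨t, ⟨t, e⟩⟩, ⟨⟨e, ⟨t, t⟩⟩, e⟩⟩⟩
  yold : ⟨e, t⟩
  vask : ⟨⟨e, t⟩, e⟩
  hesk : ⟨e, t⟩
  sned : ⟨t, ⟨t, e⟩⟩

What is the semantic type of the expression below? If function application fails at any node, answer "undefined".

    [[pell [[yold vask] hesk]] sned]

⟨⟨e, ⟨t, t⟩⟩, e⟩

[yold vask]: vask is ⟨⟨e, t⟩, e⟩, yold is ⟨e, t⟩; result e.
[[yold vask] hesk]: hesk is ⟨e, t⟩, [yold vask] is e; result t.
[pell [[yold vask] hesk]]: pell is ⟨t, ⟨⟨t, ⟨t, e⟩⟩, ⟨⟨e, ⟨t, t⟩⟩, e⟩⟩⟩, [[yold vask] hesk] is t; result ⟨⟨t, ⟨t, e⟩⟩, ⟨⟨e, ⟨t, t⟩⟩, e⟩⟩.
[[pell [[yold vask] hesk]] sned]: [pell [[yold vask] hesk]] is ⟨⟨t, ⟨t, e⟩⟩, ⟨⟨e, ⟨t, t⟩⟩, e⟩⟩, sned is ⟨t, ⟨t, e⟩⟩; result ⟨⟨e, ⟨t, t⟩⟩, e⟩.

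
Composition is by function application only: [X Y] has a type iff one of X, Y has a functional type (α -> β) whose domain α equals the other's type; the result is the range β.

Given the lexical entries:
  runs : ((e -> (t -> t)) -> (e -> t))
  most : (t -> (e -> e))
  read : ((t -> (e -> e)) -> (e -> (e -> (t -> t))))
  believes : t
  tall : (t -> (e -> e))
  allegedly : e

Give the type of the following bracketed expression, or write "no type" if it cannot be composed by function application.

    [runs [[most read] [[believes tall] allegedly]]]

(e -> t)

[most read] — read of type ((t -> (e -> e)) -> (e -> (e -> (t -> t)))) combines with most of type (t -> (e -> e)): type (e -> (e -> (t -> t))).
[believes tall] — tall of type (t -> (e -> e)) combines with believes of type t: type (e -> e).
[[believes tall] allegedly] — [believes tall] of type (e -> e) combines with allegedly of type e: type e.
[[most read] [[believes tall] allegedly]] — [most read] of type (e -> (e -> (t -> t))) combines with [[believes tall] allegedly] of type e: type (e -> (t -> t)).
[runs [[most read] [[believes tall] allegedly]]] — runs of type ((e -> (t -> t)) -> (e -> t)) combines with [[most read] [[believes tall] allegedly]] of type (e -> (t -> t)): type (e -> t).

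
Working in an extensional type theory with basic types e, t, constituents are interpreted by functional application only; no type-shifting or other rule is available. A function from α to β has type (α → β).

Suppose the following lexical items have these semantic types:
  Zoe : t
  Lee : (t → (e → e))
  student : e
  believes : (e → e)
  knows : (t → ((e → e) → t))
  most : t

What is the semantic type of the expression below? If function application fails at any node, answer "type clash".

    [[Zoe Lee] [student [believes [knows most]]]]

[Zoe Lee]: functor Lee : (t → (e → e)), argument Zoe : t; result (e → e).
[knows most]: functor knows : (t → ((e → e) → t)), argument most : t; result ((e → e) → t).
[believes [knows most]]: functor [knows most] : ((e → e) → t), argument believes : (e → e); result t.
[student [believes [knows most]]]: e and t cannot combine by function application — type clash.

type clash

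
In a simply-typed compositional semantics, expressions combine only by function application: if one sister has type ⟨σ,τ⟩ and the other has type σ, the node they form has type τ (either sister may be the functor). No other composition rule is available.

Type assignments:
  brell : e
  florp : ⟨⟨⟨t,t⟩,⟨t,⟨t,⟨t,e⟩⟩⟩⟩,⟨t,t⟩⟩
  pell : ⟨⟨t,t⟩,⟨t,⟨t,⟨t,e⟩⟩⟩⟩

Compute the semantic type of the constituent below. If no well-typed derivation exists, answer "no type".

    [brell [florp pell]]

At [florp pell], florp : ⟨⟨⟨t,t⟩,⟨t,⟨t,⟨t,e⟩⟩⟩⟩,⟨t,t⟩⟩ takes pell : ⟨⟨t,t⟩,⟨t,⟨t,⟨t,e⟩⟩⟩⟩, giving ⟨t,t⟩.
At [brell [florp pell]]: neither e nor ⟨t,t⟩ can take the other as argument; the node is ill-typed.

no type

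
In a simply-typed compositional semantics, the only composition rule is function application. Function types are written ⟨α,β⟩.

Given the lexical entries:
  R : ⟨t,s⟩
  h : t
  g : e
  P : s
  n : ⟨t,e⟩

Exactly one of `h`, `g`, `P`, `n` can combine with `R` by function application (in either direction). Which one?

h — combines: R : ⟨t,s⟩ takes h : t as argument, giving s.
g : e — does not combine with R.
P : s — does not combine with R.
n : ⟨t,e⟩ — does not combine with R.

h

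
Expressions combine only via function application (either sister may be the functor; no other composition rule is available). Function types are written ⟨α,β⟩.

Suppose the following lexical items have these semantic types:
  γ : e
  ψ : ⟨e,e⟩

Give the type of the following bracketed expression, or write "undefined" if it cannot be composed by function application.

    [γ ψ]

e

At [γ ψ], ψ : ⟨e,e⟩ takes γ : e, giving e.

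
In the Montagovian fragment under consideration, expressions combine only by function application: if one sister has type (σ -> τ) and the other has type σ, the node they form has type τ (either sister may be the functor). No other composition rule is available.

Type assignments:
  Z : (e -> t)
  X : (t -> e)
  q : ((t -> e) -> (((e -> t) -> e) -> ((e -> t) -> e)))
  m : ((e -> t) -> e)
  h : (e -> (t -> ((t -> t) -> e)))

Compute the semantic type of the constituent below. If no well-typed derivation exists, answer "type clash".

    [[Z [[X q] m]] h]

(t -> ((t -> t) -> e))

[X q]: functor q : ((t -> e) -> (((e -> t) -> e) -> ((e -> t) -> e))), argument X : (t -> e); result (((e -> t) -> e) -> ((e -> t) -> e)).
[[X q] m]: functor [X q] : (((e -> t) -> e) -> ((e -> t) -> e)), argument m : ((e -> t) -> e); result ((e -> t) -> e).
[Z [[X q] m]]: functor [[X q] m] : ((e -> t) -> e), argument Z : (e -> t); result e.
[[Z [[X q] m]] h]: functor h : (e -> (t -> ((t -> t) -> e))), argument [Z [[X q] m]] : e; result (t -> ((t -> t) -> e)).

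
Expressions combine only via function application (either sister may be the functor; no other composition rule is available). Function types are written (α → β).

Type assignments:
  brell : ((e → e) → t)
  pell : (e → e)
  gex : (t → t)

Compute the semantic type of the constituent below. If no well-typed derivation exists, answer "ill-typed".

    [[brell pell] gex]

t

[brell pell]: brell is ((e → e) → t), pell is (e → e); result t.
[[brell pell] gex]: gex is (t → t), [brell pell] is t; result t.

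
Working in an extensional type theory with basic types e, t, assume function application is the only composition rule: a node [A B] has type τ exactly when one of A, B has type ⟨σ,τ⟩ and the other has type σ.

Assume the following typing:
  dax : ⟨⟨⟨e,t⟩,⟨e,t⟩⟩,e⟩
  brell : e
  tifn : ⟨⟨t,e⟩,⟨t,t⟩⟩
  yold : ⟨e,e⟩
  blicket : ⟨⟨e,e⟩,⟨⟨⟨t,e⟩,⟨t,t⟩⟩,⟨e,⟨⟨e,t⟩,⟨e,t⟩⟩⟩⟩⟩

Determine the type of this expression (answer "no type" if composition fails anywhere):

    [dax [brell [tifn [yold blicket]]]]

e

[yold blicket]: functor blicket : ⟨⟨e,e⟩,⟨⟨⟨t,e⟩,⟨t,t⟩⟩,⟨e,⟨⟨e,t⟩,⟨e,t⟩⟩⟩⟩⟩, argument yold : ⟨e,e⟩; result ⟨⟨⟨t,e⟩,⟨t,t⟩⟩,⟨e,⟨⟨e,t⟩,⟨e,t⟩⟩⟩⟩.
[tifn [yold blicket]]: functor [yold blicket] : ⟨⟨⟨t,e⟩,⟨t,t⟩⟩,⟨e,⟨⟨e,t⟩,⟨e,t⟩⟩⟩⟩, argument tifn : ⟨⟨t,e⟩,⟨t,t⟩⟩; result ⟨e,⟨⟨e,t⟩,⟨e,t⟩⟩⟩.
[brell [tifn [yold blicket]]]: functor [tifn [yold blicket]] : ⟨e,⟨⟨e,t⟩,⟨e,t⟩⟩⟩, argument brell : e; result ⟨⟨e,t⟩,⟨e,t⟩⟩.
[dax [brell [tifn [yold blicket]]]]: functor dax : ⟨⟨⟨e,t⟩,⟨e,t⟩⟩,e⟩, argument [brell [tifn [yold blicket]]] : ⟨⟨e,t⟩,⟨e,t⟩⟩; result e.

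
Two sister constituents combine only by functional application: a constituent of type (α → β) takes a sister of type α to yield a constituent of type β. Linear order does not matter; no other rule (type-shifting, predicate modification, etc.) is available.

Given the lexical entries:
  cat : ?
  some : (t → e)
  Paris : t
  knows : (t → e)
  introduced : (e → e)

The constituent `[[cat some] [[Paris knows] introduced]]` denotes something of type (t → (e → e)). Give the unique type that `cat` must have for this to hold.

((t → e) → (e → (t → (e → e))))

[[cat some] [[Paris knows] introduced]] must have type (t → (e → e)). The sister [[Paris knows] introduced] has type e; that is not a function onto (t → (e → e)), so [cat some] must be the functor, of type (e → (t → (e → e))).
[cat some] must have type (e → (t → (e → e))). The sister some has type (t → e); that is not a function onto (e → (t → (e → e))), so cat must be the functor, of type ((t → e) → (e → (t → (e → e)))).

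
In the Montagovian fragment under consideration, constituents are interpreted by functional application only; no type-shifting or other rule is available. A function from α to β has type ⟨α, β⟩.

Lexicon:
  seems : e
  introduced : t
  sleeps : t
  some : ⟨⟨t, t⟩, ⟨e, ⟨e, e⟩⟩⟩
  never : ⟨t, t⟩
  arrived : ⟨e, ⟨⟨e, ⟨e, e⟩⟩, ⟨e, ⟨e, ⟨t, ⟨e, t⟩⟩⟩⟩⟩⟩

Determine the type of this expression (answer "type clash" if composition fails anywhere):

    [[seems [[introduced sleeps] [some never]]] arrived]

[introduced sleeps]: t and t cannot combine by function application — type clash.

type clash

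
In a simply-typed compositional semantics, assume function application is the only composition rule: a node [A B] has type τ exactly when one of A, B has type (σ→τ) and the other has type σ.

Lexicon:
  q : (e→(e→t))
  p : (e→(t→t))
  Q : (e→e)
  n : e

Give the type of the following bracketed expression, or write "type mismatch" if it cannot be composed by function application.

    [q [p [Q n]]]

[Q n]: functor Q : (e→e), argument n : e; result e.
[p [Q n]]: functor p : (e→(t→t)), argument [Q n] : e; result (t→t).
At [q [p [Q n]]]: neither (e→(e→t)) nor (t→t) can take the other as argument; the node is ill-typed.

type mismatch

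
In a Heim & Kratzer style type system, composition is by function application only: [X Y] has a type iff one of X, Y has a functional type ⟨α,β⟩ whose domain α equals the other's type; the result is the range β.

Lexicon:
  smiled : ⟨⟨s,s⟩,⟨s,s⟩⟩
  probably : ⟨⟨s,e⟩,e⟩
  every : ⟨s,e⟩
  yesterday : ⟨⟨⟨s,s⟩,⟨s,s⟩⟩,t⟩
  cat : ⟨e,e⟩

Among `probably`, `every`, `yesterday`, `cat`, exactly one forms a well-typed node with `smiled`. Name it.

probably : ⟨⟨s,e⟩,e⟩ — no; smiled wants ⟨s,s⟩, and probably wants ⟨s,e⟩.
every : ⟨s,e⟩ — no; smiled wants ⟨s,s⟩, and every wants s.
yesterday — combines: yesterday : ⟨⟨⟨s,s⟩,⟨s,s⟩⟩,t⟩ takes smiled : ⟨⟨s,s⟩,⟨s,s⟩⟩ as argument, giving t.
cat : ⟨e,e⟩ — no; smiled wants ⟨s,s⟩, and cat wants e.

yesterday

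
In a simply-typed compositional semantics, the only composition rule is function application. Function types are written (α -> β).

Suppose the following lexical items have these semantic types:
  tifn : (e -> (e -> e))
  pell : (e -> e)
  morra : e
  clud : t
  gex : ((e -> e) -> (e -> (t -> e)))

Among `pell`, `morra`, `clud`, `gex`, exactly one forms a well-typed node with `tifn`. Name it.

morra

pell : (e -> e) — no; tifn wants e, and pell wants e.
morra — combines: tifn : (e -> (e -> e)) takes morra : e as argument, giving (e -> e).
clud : t — no; tifn wants e, and clud wants nothing (atomic).
gex : ((e -> e) -> (e -> (t -> e))) — no; tifn wants e, and gex wants (e -> e).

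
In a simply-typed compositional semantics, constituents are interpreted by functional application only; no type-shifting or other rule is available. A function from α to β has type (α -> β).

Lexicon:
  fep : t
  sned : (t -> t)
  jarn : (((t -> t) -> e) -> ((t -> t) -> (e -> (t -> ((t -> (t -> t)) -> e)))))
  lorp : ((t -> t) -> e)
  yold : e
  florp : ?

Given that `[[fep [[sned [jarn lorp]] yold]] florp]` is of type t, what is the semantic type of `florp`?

[[fep [[sned [jarn lorp]] yold]] florp] must have type t. The sister [fep [[sned [jarn lorp]] yold]] has type ((t -> (t -> t)) -> e); that is not a function onto t, so florp must be the functor, of type (((t -> (t -> t)) -> e) -> t).

(((t -> (t -> t)) -> e) -> t)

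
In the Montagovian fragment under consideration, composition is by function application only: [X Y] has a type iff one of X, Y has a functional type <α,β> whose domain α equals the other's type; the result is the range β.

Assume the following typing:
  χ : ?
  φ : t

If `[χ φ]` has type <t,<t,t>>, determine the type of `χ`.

At [χ φ] (required: <t,<t,t>>): φ is t, which is not a function with range <t,<t,t>>; hence χ is the functor — type <t,<t,<t,t>>>.

<t,<t,<t,t>>>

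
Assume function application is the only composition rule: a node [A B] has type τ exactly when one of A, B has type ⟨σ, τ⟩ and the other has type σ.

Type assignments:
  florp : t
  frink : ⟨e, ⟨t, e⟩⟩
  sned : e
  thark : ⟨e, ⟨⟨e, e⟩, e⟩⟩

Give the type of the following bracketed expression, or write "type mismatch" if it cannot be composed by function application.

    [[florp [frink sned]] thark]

[frink sned]: functor frink : ⟨e, ⟨t, e⟩⟩, argument sned : e; result ⟨t, e⟩.
[florp [frink sned]]: functor [frink sned] : ⟨t, e⟩, argument florp : t; result e.
[[florp [frink sned]] thark]: functor thark : ⟨e, ⟨⟨e, e⟩, e⟩⟩, argument [florp [frink sned]] : e; result ⟨⟨e, e⟩, e⟩.

⟨⟨e, e⟩, e⟩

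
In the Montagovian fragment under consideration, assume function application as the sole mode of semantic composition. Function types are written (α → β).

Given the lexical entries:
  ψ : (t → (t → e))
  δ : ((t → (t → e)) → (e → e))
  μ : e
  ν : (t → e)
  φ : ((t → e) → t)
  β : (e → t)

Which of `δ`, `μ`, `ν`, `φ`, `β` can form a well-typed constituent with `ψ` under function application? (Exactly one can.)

δ

δ — combines: δ : ((t → (t → e)) → (e → e)) takes ψ : (t → (t → e)) as argument, giving (e → e).
μ : e — no; ψ wants t, and μ wants nothing (atomic).
ν : (t → e) — no; ψ wants t, and ν wants t.
φ : ((t → e) → t) — no; ψ wants t, and φ wants (t → e).
β : (e → t) — no; ψ wants t, and β wants e.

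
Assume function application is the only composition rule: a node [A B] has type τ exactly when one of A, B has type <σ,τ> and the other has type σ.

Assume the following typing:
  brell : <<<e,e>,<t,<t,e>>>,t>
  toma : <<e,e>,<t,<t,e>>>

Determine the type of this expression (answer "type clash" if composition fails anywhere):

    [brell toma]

[brell toma]: brell is <<<e,e>,<t,<t,e>>>,t>, toma is <<e,e>,<t,<t,e>>>; result t.

t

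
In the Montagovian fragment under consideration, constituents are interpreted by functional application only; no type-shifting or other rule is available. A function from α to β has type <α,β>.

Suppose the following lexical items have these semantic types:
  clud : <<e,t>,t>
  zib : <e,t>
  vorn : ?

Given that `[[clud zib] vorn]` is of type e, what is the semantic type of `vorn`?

<t,e>

[[clud zib] vorn] is required to be e. [clud zib] : t cannot yield e as functor, so vorn : <t,e>.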